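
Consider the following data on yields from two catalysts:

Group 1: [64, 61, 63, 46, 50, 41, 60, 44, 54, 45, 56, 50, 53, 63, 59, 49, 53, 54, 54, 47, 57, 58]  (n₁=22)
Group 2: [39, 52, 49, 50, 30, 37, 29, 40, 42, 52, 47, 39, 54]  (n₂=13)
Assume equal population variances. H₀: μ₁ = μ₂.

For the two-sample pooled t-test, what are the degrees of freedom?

degrees of freedom = 33

df = n₁ + n₂ − 2 = 22 + 13 − 2 = 33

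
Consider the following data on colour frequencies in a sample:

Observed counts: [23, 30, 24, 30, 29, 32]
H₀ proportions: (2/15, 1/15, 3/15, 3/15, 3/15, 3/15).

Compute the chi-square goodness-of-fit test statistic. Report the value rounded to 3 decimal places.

n = 168; E_i = n·p_i = [22.40, 11.20, 33.60, 33.60, 33.60, 33.60]
χ² = (23−22.40)²/22.40 + (30−11.20)²/11.20 + (24−33.60)²/33.60 + (30−33.60)²/33.60 + (29−33.60)²/33.60 + (32−33.60)²/33.60 = 35.4077
df = 5

test statistic = 35.408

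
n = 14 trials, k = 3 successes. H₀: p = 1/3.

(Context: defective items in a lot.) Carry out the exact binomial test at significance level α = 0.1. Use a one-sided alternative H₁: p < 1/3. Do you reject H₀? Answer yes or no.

Exact binomial: n=14, k=3, p₀=1/3=0.3333
P(X≤3) from Σ C(n,i)·p₀^i·(1−p₀)^(n−i)
p-value (one-sided, H₁ less) = 0.26119
At α=0.1: p ≥ α → fail to reject H₀

reject H₀: no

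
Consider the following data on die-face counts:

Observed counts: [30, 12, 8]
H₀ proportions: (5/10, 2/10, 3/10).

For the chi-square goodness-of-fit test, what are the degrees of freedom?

degrees of freedom = 2

df = k − 1 = 3 − 1 = 2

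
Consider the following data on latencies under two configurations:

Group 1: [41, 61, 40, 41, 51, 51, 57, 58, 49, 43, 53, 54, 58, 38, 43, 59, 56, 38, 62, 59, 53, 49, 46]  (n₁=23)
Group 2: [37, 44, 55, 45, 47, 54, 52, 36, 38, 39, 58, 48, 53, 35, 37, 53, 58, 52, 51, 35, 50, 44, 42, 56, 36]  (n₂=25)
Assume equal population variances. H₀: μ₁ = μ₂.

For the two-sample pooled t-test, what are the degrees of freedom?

degrees of freedom = 46

df = n₁ + n₂ − 2 = 23 + 25 − 2 = 46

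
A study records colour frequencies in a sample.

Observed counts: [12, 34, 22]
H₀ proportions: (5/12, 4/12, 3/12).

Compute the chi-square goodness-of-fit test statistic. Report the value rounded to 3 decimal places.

test statistic = 16.553

n = 68; E_i = n·p_i = [28.33, 22.67, 17.00]
χ² = (12−28.33)²/28.33 + (34−22.67)²/22.67 + (22−17.00)²/17.00 = 16.5529
df = 2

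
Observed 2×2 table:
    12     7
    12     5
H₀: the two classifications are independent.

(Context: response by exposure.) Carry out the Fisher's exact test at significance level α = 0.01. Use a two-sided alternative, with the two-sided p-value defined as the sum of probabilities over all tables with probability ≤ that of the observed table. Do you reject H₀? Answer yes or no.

Margins: r₁=19, r₂=17, c₁=24, c₂=12, n=36
p_obs = C(19,12)·C(17,12)/C(36,24); sum pmf over tables with pmf ≤ p_obs
p-value (two-sided) = 0.73173
At α=0.01: p ≥ α → fail to reject H₀

reject H₀: no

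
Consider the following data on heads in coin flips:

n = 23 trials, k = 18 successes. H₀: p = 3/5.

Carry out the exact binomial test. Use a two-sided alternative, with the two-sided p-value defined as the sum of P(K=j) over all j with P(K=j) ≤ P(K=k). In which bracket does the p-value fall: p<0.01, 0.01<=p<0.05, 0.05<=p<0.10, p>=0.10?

Exact binomial: n=23, k=18, p₀=3/5=0.6000
P(X=j) = C(n,j)·p₀^j·(1−p₀)^(n−j); p = Σ P(X=j) over j with P(X=j) ≤ P(X=18)
p-value (two-sided) = 0.08889
→ bracket: 0.05<=p<0.10

p-value bracket: 0.05<=p<0.10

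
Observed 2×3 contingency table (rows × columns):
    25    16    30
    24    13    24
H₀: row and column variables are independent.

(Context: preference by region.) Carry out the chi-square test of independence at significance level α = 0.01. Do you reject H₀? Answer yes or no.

Row totals [71, 61], col totals [49, 29, 54], n=132
χ² = (25−26.36)²/26.36 + (16−15.60)²/15.60 + (30−29.05)²/29.05 + (24−22.64)²/22.64 + (13−13.40)²/13.40 + (24−24.95)²/24.95 = 0.2412
df = 2
p-value (upper-tail) = 0.88638
At α=0.01: p ≥ α → fail to reject H₀

reject H₀: no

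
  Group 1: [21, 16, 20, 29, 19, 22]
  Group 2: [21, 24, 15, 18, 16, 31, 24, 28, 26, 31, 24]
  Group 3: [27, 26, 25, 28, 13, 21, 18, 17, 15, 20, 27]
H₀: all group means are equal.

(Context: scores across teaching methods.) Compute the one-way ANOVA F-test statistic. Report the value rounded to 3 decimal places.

Group means [21.17, 23.45, 21.55], grand mean 22.214
SSB = Σnᵢ(x̄ᵢ−x̄)² = 28.426; SSW = ΣΣ(x−x̄ᵢ)² = 684.288
MSB = 28.426/2 = 14.2132; MSW = 684.288/25 = 27.3715
F = MSB/MSW = 0.5193
df = (2, 25)

test statistic = 0.519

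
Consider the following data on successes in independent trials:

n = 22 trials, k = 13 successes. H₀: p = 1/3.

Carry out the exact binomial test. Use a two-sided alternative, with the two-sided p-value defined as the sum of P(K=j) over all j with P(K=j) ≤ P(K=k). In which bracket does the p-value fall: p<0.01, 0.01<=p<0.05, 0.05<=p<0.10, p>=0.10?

p-value bracket: 0.01<=p<0.05

Exact binomial: n=22, k=13, p₀=1/3=0.3333
P(X=j) = C(n,j)·p₀^j·(1−p₀)^(n−j); p = Σ P(X=j) over j with P(X=j) ≤ P(X=13)
p-value (two-sided) = 0.02093
→ bracket: 0.01<=p<0.05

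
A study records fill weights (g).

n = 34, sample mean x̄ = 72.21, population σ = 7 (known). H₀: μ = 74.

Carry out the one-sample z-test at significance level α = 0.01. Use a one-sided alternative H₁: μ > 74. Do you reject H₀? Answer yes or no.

reject H₀: no

SE = σ/√n = 7/√34 = 1.2005
z = (x̄−μ₀)/SE = (72.21−74)/1.2005 = -1.4911
p-value (one-sided, H₁ greater) = 0.93203
At α=0.01: p ≥ α → fail to reject H₀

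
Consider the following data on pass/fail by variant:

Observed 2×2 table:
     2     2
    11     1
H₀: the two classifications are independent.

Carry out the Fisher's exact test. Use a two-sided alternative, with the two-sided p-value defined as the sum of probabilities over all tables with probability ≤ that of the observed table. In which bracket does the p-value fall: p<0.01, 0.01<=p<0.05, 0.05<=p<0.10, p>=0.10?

p-value bracket: p>=0.10

Margins: r₁=4, r₂=12, c₁=13, c₂=3, n=16
p_obs = C(4,2)·C(12,11)/C(16,13); sum pmf over tables with pmf ≤ p_obs
p-value (two-sided) = 0.13571
→ bracket: p>=0.10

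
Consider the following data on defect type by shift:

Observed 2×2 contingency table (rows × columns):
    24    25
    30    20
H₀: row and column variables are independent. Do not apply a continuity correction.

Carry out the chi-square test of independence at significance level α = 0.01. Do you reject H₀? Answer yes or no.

reject H₀: no

Row totals [49, 50], col totals [54, 45], n=99
χ² = (24−26.73)²/26.73 + (25−22.27)²/22.27 + (30−27.27)²/27.27 + (20−22.73)²/22.73 = 1.2122
df = 1
p-value (upper-tail) = 0.27089
At α=0.01: p ≥ α → fail to reject H₀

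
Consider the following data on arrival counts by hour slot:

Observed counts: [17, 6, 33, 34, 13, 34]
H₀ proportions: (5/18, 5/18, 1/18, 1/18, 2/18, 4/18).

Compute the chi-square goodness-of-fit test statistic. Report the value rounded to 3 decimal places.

n = 137; E_i = n·p_i = [38.06, 38.06, 7.61, 7.61, 15.22, 30.44]
χ² = (17−38.06)²/38.06 + (6−38.06)²/38.06 + (33−7.61)²/7.61 + (34−7.61)²/7.61 + (13−15.22)²/15.22 + (34−30.44)²/30.44 = 215.5766
df = 5

test statistic = 215.577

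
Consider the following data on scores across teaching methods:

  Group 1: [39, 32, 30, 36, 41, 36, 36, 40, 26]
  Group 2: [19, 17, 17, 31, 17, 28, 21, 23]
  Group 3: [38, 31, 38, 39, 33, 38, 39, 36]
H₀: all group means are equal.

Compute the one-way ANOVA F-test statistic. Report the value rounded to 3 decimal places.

test statistic = 26.274

Group means [35.11, 21.62, 36.50], grand mean 31.240
SSB = Σnᵢ(x̄ᵢ−x̄)² = 1095.796; SSW = ΣΣ(x−x̄ᵢ)² = 458.764
MSB = 1095.796/2 = 547.8981; MSW = 458.764/22 = 20.8529
F = MSB/MSW = 26.2744
df = (2, 22)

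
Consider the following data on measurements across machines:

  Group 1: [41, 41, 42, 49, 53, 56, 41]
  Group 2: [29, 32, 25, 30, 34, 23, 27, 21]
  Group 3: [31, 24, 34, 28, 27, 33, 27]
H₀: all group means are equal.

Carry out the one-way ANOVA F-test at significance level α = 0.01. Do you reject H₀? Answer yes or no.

reject H₀: yes

Group means [46.14, 27.62, 29.14], grand mean 34.000
SSB = Σnᵢ(x̄ᵢ−x̄)² = 1522.411; SSW = ΣΣ(x−x̄ᵢ)² = 467.589
MSB = 1522.411/2 = 761.2054; MSW = 467.589/19 = 24.6100
F = MSB/MSW = 30.9308
df = (2, 19)
p-value (upper-tail) = 0.00000
At α=0.01: p < α → reject H₀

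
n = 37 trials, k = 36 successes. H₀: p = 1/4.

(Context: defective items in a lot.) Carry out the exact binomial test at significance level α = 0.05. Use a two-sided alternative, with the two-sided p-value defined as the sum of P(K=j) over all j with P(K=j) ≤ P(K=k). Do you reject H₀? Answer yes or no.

reject H₀: yes

Exact binomial: n=37, k=36, p₀=1/4=0.2500
P(X=j) = C(n,j)·p₀^j·(1−p₀)^(n−j); p = Σ P(X=j) over j with P(X=j) ≤ P(X=36)
p-value (two-sided) = 0.00000
At α=0.05: p < α → reject H₀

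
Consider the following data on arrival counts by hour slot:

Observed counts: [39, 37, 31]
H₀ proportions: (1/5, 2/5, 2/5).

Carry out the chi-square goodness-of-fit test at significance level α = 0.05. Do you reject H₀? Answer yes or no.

reject H₀: yes

n = 107; E_i = n·p_i = [21.40, 42.80, 42.80]
χ² = (39−21.40)²/21.40 + (37−42.80)²/42.80 + (31−42.80)²/42.80 = 18.5140
df = 2
p-value (upper-tail) = 0.00010
At α=0.05: p < α → reject H₀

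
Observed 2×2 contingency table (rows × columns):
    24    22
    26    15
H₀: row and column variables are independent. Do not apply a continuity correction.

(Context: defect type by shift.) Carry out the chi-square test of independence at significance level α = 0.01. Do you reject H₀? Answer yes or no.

reject H₀: no

Row totals [46, 41], col totals [50, 37], n=87
χ² = (24−26.44)²/26.44 + (22−19.56)²/19.56 + (26−23.56)²/23.56 + (15−17.44)²/17.44 = 1.1207
df = 1
p-value (upper-tail) = 0.28977
At α=0.01: p ≥ α → fail to reject H₀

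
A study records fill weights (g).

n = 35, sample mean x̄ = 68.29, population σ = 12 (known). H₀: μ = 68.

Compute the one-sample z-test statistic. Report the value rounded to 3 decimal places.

SE = σ/√n = 12/√35 = 2.0284
z = (x̄−μ₀)/SE = (68.29−68)/2.0284 = 0.1430

test statistic = 0.143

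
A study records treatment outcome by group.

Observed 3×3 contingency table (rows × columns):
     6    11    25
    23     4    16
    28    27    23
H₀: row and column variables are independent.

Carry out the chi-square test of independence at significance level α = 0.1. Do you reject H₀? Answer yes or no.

reject H₀: yes

Row totals [42, 43, 78], col totals [57, 42, 64], n=163
χ² = (6−14.69)²/14.69 + (11−10.82)²/10.82 + (25−16.49)²/16.49 + (23−15.04)²/15.04 + (4−11.08)²/11.08 + (16−16.88)²/16.88 + (28−27.28)²/27.28 + (27−20.10)²/20.10 + (23−30.63)²/30.63 = 22.6072
df = 4
p-value (upper-tail) = 0.00015
At α=0.1: p < α → reject H₀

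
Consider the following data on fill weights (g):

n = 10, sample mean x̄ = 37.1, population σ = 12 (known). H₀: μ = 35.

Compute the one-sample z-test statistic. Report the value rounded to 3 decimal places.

SE = σ/√n = 12/√10 = 3.7947
z = (x̄−μ₀)/SE = (37.1−35)/3.7947 = 0.5534

test statistic = 0.553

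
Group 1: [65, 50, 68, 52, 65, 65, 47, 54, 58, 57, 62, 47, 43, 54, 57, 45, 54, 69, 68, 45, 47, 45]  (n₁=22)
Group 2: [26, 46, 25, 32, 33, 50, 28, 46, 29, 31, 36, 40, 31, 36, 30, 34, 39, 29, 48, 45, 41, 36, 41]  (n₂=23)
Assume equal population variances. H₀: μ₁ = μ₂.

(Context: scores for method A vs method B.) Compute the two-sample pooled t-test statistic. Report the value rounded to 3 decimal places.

test statistic = 8.007

x̄₁=55.318, s₁=8.649, n₁=22
x̄₂=36.174, s₂=7.365, n₂=23
s_p² = [21·8.649² + 22·7.365²]/43 = 64.2809
SE = √(s_p²·(1/22+1/23)) = 2.3910
t = (55.318−36.174)/2.3910 = 8.0069
df = 43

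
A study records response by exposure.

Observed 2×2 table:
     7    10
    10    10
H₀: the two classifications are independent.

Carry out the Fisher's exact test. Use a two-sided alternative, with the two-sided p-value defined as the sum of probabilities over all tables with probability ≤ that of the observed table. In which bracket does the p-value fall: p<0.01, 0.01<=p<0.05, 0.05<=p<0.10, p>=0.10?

p-value bracket: p>=0.10

Margins: r₁=17, r₂=20, c₁=17, c₂=20, n=37
p_obs = C(17,7)·C(20,10)/C(37,17); sum pmf over tables with pmf ≤ p_obs
p-value (two-sided) = 0.74329
→ bracket: p>=0.10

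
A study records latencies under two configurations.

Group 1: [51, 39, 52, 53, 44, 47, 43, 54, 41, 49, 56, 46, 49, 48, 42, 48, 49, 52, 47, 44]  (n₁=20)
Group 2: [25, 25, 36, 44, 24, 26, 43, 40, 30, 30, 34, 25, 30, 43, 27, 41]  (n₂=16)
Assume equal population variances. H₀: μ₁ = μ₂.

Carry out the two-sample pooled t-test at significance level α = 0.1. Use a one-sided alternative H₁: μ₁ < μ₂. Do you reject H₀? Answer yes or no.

x̄₁=47.700, s₁=4.566, n₁=20
x̄₂=32.688, s₂=7.427, n₂=16
s_p² = [19·4.566² + 15·7.427²]/34 = 35.9893
SE = √(s_p²·(1/20+1/16)) = 2.0122
t = (47.700−32.688)/2.0122 = 7.4609
df = 34
p-value (one-sided, H₁ less) = 1.00000
At α=0.1: p ≥ α → fail to reject H₀

reject H₀: no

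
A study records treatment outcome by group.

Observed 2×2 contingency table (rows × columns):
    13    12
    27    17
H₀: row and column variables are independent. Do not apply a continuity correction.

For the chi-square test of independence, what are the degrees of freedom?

degrees of freedom = 1

df = (r−1)(c−1) = (2−1)·(2−1) = 1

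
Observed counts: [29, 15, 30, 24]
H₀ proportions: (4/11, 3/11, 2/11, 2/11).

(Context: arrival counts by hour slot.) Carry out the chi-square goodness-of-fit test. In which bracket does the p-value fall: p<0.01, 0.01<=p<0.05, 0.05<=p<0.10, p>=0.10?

p-value bracket: p<0.01

n = 98; E_i = n·p_i = [35.64, 26.73, 17.82, 17.82]
χ² = (29−35.64)²/35.64 + (15−26.73)²/26.73 + (30−17.82)²/17.82 + (24−17.82)²/17.82 = 16.8546
df = 3
p-value (upper-tail) = 0.00076
→ bracket: p<0.01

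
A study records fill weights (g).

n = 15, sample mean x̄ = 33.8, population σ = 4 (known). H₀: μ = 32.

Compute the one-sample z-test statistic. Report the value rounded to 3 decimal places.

test statistic = 1.743

SE = σ/√n = 4/√15 = 1.0328
z = (x̄−μ₀)/SE = (33.8−32)/1.0328 = 1.7428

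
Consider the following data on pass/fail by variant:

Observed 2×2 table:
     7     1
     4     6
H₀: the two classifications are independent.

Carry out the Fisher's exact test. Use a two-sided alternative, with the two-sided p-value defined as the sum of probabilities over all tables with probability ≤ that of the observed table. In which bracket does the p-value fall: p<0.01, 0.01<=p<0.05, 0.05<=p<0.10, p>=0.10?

Margins: r₁=8, r₂=10, c₁=11, c₂=7, n=18
p_obs = C(8,7)·C(10,4)/C(18,11); sum pmf over tables with pmf ≤ p_obs
p-value (two-sided) = 0.06561
→ bracket: 0.05<=p<0.10

p-value bracket: 0.05<=p<0.10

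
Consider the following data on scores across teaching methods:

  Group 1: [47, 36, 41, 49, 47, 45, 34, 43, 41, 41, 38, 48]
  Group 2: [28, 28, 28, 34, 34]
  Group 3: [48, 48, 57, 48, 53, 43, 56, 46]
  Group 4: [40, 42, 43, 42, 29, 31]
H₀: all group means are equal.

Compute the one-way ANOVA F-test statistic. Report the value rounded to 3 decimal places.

test statistic = 17.161

Group means [42.50, 30.40, 49.88, 37.83], grand mean 41.548
SSB = Σnᵢ(x̄ᵢ−x̄)² = 1269.769; SSW = ΣΣ(x−x̄ᵢ)² = 665.908
MSB = 1269.769/3 = 423.2564; MSW = 665.908/27 = 24.6633
F = MSB/MSW = 17.1614
df = (3, 27)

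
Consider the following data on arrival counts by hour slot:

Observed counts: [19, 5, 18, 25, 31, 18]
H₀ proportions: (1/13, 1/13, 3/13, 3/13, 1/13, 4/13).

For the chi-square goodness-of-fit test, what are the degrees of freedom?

df = k − 1 = 6 − 1 = 5

degrees of freedom = 5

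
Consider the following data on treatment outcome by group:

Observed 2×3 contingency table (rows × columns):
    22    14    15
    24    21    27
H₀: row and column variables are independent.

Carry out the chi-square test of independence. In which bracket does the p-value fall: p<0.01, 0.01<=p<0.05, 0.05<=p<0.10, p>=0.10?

p-value bracket: p>=0.10

Row totals [51, 72], col totals [46, 35, 42], n=123
χ² = (22−19.07)²/19.07 + (14−14.51)²/14.51 + (15−17.41)²/17.41 + (24−26.93)²/26.93 + (21−20.49)²/20.49 + (27−24.59)²/24.59 = 1.3701
df = 2
p-value (upper-tail) = 0.50407
→ bracket: p>=0.10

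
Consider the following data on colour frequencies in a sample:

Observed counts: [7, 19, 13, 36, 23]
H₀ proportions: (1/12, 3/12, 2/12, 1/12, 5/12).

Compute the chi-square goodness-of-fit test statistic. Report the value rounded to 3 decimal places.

test statistic = 104.731

n = 98; E_i = n·p_i = [8.17, 24.50, 16.33, 8.17, 40.83]
χ² = (7−8.17)²/8.17 + (19−24.50)²/24.50 + (13−16.33)²/16.33 + (36−8.17)²/8.17 + (23−40.83)²/40.83 = 104.7306
df = 4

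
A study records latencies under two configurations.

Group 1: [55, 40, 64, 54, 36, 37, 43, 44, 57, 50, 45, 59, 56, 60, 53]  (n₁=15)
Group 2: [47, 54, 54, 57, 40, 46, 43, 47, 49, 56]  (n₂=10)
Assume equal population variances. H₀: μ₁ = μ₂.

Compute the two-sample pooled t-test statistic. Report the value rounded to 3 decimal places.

test statistic = 0.284

x̄₁=50.200, s₁=8.809, n₁=15
x̄₂=49.300, s₂=5.736, n₂=10
s_p² = [14·8.809² + 9·5.736²]/23 = 60.1087
SE = √(s_p²·(1/15+1/10)) = 3.1651
t = (50.200−49.300)/3.1651 = 0.2843
df = 23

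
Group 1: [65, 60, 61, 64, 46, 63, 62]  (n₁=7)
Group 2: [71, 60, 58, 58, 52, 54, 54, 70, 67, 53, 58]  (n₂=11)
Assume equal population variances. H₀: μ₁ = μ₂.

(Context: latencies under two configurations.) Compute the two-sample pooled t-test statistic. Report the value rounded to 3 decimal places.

x̄₁=60.143, s₁=6.466, n₁=7
x̄₂=59.545, s₂=6.817, n₂=11
s_p² = [6·6.466² + 10·6.817²]/16 = 44.7240
SE = √(s_p²·(1/7+1/11)) = 3.2334
t = (60.143−59.545)/3.2334 = 0.1848
df = 16

test statistic = 0.185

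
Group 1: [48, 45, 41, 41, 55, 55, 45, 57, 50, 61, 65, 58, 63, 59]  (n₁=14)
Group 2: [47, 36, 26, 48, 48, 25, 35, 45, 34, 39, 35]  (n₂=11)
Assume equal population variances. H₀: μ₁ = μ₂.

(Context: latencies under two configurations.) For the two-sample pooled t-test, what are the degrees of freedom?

df = n₁ + n₂ − 2 = 14 + 11 − 2 = 23

degrees of freedom = 23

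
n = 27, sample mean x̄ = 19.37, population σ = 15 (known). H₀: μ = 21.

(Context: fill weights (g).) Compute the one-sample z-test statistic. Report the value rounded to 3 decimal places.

test statistic = -0.565

SE = σ/√n = 15/√27 = 2.8868
z = (x̄−μ₀)/SE = (19.37−21)/2.8868 = -0.5646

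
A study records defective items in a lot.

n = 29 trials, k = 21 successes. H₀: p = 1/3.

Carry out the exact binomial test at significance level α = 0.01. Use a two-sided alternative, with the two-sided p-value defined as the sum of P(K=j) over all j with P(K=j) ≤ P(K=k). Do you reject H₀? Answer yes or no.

reject H₀: yes

Exact binomial: n=29, k=21, p₀=1/3=0.3333
P(X=j) = C(n,j)·p₀^j·(1−p₀)^(n−j); p = Σ P(X=j) over j with P(X=j) ≤ P(X=21)
p-value (two-sided) = 0.00003
At α=0.01: p < α → reject H₀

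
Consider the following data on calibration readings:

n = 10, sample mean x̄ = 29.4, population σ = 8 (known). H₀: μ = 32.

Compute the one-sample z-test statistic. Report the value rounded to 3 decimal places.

test statistic = -1.028

SE = σ/√n = 8/√10 = 2.5298
z = (x̄−μ₀)/SE = (29.4−32)/2.5298 = -1.0277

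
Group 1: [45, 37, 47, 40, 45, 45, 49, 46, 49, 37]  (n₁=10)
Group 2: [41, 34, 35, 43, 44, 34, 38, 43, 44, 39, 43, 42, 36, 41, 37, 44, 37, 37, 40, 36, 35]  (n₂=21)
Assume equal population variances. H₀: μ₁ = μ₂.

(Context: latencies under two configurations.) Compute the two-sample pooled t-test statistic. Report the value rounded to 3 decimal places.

test statistic = 3.239

x̄₁=44.000, s₁=4.472, n₁=10
x̄₂=39.190, s₂=3.558, n₂=21
s_p² = [9·4.472² + 20·3.558²]/29 = 14.9392
SE = √(s_p²·(1/10+1/21)) = 1.4850
t = (44.000−39.190)/1.4850 = 3.2387
df = 29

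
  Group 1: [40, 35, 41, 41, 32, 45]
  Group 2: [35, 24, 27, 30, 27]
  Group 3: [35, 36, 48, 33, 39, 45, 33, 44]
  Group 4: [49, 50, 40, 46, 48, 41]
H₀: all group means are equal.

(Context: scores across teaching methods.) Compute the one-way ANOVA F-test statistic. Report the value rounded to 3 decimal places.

Group means [39.00, 28.60, 39.12, 45.67], grand mean 38.560
SSB = Σnᵢ(x̄ᵢ−x̄)² = 802.752; SSW = ΣΣ(x−x̄ᵢ)² = 507.408
MSB = 802.752/3 = 267.5839; MSW = 507.408/21 = 24.1623
F = MSB/MSW = 11.0744
df = (3, 21)

test statistic = 11.074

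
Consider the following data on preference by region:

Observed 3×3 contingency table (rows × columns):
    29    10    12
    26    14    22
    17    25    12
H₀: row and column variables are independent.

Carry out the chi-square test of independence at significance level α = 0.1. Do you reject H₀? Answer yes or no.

reject H₀: yes

Row totals [51, 62, 54], col totals [72, 49, 46], n=167
χ² = (29−21.99)²/21.99 + (10−14.96)²/14.96 + (12−14.05)²/14.05 + (26−26.73)²/26.73 + (14−18.19)²/18.19 + (22−17.08)²/17.08 + (17−23.28)²/23.28 + (25−15.84)²/15.84 + (12−14.87)²/14.87 = 14.1267
df = 4
p-value (upper-tail) = 0.00690
At α=0.1: p < α → reject H₀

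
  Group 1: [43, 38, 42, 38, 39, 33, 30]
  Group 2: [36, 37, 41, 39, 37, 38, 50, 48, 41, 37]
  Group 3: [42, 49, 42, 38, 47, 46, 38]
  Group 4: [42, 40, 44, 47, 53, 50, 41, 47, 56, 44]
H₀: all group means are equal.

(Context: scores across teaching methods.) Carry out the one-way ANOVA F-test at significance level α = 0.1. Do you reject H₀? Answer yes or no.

reject H₀: yes

Group means [37.57, 40.40, 43.14, 46.40], grand mean 42.147
SSB = Σnᵢ(x̄ᵢ−x̄)² = 364.893; SSW = ΣΣ(x−x̄ᵢ)² = 705.371
MSB = 364.893/3 = 121.6311; MSW = 705.371/30 = 23.5124
F = MSB/MSW = 5.1731
df = (3, 30)
p-value (upper-tail) = 0.00532
At α=0.1: p < α → reject H₀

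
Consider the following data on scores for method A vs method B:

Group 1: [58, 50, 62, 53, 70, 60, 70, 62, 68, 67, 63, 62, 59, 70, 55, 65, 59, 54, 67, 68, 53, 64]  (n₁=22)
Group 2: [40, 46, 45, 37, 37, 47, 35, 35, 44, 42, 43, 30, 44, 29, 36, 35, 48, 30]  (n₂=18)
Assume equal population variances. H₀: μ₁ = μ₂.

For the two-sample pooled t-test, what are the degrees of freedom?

df = n₁ + n₂ − 2 = 22 + 18 − 2 = 38

degrees of freedom = 38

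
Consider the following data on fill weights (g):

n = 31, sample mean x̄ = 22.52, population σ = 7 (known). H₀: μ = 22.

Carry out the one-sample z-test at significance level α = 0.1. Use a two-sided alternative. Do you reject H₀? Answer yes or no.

reject H₀: no

SE = σ/√n = 7/√31 = 1.2572
z = (x̄−μ₀)/SE = (22.52−22)/1.2572 = 0.4136
p-value (two-sided) = 0.67916
At α=0.1: p ≥ α → fail to reject H₀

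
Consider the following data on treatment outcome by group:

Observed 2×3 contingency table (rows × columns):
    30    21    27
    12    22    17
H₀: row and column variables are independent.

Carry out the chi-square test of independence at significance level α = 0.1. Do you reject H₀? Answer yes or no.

Row totals [78, 51], col totals [42, 43, 44], n=129
χ² = (30−25.40)²/25.40 + (21−26.00)²/26.00 + (27−26.60)²/26.60 + (12−16.60)²/16.60 + (22−17.00)²/17.00 + (17−17.40)²/17.40 = 4.5588
df = 2
p-value (upper-tail) = 0.10234
At α=0.1: p ≥ α → fail to reject H₀

reject H₀: no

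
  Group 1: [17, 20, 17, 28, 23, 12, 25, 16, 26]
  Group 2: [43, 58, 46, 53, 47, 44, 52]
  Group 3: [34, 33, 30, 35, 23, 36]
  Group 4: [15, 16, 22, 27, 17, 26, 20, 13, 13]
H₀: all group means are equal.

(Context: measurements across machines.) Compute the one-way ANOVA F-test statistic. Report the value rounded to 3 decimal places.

test statistic = 53.412

Group means [20.44, 49.00, 31.83, 18.78], grand mean 28.613
SSB = Σnᵢ(x̄ᵢ−x̄)² = 4442.744; SSW = ΣΣ(x−x̄ᵢ)² = 748.611
MSB = 4442.744/3 = 1480.9146; MSW = 748.611/27 = 27.7263
F = MSB/MSW = 53.4118
df = (3, 27)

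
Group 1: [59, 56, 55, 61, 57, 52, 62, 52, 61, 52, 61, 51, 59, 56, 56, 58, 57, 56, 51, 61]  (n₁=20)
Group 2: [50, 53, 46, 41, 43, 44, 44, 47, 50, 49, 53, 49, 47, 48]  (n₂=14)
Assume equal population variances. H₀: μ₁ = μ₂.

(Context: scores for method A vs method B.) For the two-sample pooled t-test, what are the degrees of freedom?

df = n₁ + n₂ − 2 = 20 + 14 − 2 = 32

degrees of freedom = 32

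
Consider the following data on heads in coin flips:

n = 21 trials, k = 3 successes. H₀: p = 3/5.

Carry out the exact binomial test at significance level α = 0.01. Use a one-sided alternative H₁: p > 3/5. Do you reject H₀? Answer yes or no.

reject H₀: no

Exact binomial: n=21, k=3, p₀=3/5=0.6000
P(X≥3) from Σ C(n,i)·p₀^i·(1−p₀)^(n−i)
p-value (one-sided, H₁ greater) = 1.00000
At α=0.01: p ≥ α → fail to reject H₀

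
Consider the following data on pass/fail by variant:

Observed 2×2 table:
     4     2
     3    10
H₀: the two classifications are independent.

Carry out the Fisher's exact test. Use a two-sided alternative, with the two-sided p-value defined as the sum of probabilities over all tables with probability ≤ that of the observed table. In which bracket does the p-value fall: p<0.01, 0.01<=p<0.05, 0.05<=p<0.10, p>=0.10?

p-value bracket: p>=0.10

Margins: r₁=6, r₂=13, c₁=7, c₂=12, n=19
p_obs = C(6,4)·C(13,3)/C(19,7); sum pmf over tables with pmf ≤ p_obs
p-value (two-sided) = 0.12874
→ bracket: p>=0.10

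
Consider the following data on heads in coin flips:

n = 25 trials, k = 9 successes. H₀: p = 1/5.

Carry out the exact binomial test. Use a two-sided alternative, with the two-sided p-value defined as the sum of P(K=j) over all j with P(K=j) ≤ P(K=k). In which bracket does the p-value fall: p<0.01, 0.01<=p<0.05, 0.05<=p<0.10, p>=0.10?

p-value bracket: 0.05<=p<0.10

Exact binomial: n=25, k=9, p₀=1/5=0.2000
P(X=j) = C(n,j)·p₀^j·(1−p₀)^(n−j); p = Σ P(X=j) over j with P(X=j) ≤ P(X=9)
p-value (two-sided) = 0.07416
→ bracket: 0.05<=p<0.10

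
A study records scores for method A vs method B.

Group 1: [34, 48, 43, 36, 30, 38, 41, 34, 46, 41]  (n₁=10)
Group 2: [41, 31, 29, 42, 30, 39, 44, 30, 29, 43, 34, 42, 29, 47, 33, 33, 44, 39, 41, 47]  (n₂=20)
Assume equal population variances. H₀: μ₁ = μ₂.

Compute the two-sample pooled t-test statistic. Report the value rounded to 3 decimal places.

test statistic = 0.726

x̄₁=39.100, s₁=5.724, n₁=10
x̄₂=37.350, s₂=6.442, n₂=20
s_p² = [9·5.724² + 19·6.442²]/28 = 38.6946
SE = √(s_p²·(1/10+1/20)) = 2.4092
t = (39.100−37.350)/2.4092 = 0.7264
df = 28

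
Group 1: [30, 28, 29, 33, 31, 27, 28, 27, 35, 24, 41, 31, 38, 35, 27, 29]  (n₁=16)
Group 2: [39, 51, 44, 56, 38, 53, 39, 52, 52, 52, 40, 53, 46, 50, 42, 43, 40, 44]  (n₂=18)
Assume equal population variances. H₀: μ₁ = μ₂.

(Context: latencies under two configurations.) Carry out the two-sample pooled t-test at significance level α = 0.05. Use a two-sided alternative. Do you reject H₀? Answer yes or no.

x̄₁=30.812, s₁=4.535, n₁=16
x̄₂=46.333, s₂=6.000, n₂=18
s_p² = [15·4.535² + 17·6.000²]/32 = 28.7637
SE = √(s_p²·(1/16+1/18)) = 1.8427
t = (30.812−46.333)/1.8427 = -8.4227
df = 32
p-value (two-sided) = 0.00000
At α=0.05: p < α → reject H₀

reject H₀: yes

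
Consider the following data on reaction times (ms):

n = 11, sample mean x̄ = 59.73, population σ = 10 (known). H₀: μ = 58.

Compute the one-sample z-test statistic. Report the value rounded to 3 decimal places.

SE = σ/√n = 10/√11 = 3.0151
z = (x̄−μ₀)/SE = (59.73−58)/3.0151 = 0.5738

test statistic = 0.574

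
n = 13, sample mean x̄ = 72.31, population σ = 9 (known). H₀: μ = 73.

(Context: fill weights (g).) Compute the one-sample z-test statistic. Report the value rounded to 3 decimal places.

test statistic = -0.276

SE = σ/√n = 9/√13 = 2.4962
z = (x̄−μ₀)/SE = (72.31−73)/2.4962 = -0.2764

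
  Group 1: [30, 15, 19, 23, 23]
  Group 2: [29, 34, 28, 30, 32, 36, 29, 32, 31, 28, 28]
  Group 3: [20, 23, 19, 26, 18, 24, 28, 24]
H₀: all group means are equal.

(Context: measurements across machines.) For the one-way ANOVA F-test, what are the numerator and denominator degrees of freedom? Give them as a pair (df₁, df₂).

degrees of freedom = [2, 21]

k = 3 groups, N = 24 total
df = (k−1, N−k) = (3−1, 24−3) = (2, 21)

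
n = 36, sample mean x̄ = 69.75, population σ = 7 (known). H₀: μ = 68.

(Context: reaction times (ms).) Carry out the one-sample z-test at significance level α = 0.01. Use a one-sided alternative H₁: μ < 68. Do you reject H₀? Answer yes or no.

SE = σ/√n = 7/√36 = 1.1667
z = (x̄−μ₀)/SE = (69.75−68)/1.1667 = 1.5000
p-value (one-sided, H₁ less) = 0.93319
At α=0.01: p ≥ α → fail to reject H₀

reject H₀: no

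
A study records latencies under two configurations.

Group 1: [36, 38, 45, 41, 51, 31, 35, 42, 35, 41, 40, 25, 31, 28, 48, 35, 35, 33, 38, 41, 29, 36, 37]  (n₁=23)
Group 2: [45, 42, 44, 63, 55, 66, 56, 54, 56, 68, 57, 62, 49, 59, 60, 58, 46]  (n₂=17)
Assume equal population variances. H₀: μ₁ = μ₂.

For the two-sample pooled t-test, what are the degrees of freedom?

degrees of freedom = 38

df = n₁ + n₂ − 2 = 23 + 17 − 2 = 38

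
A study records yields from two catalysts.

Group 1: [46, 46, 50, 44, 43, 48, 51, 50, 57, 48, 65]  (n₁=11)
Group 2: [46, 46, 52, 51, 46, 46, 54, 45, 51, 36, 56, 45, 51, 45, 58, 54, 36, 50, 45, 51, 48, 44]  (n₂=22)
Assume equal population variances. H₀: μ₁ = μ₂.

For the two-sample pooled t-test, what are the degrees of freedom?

df = n₁ + n₂ − 2 = 11 + 22 − 2 = 31

degrees of freedom = 31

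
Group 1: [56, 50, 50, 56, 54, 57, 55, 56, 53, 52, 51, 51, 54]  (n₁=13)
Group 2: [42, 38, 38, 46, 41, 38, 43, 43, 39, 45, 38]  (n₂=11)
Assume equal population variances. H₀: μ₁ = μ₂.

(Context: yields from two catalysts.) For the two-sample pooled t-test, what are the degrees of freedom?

df = n₁ + n₂ − 2 = 13 + 11 − 2 = 22

degrees of freedom = 22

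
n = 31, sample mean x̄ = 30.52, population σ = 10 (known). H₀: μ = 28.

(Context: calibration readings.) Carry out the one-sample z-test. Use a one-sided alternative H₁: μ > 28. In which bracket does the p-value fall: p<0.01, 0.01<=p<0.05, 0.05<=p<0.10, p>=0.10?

SE = σ/√n = 10/√31 = 1.7961
z = (x̄−μ₀)/SE = (30.52−28)/1.7961 = 1.4031
p-value (one-sided, H₁ greater) = 0.08030
→ bracket: 0.05<=p<0.10

p-value bracket: 0.05<=p<0.10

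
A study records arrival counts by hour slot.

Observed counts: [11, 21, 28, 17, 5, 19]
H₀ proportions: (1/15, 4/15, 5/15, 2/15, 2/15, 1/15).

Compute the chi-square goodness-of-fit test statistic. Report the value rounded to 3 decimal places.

test statistic = 33.562

n = 101; E_i = n·p_i = [6.73, 26.93, 33.67, 13.47, 13.47, 6.73]
χ² = (11−6.73)²/6.73 + (21−26.93)²/26.93 + (28−33.67)²/33.67 + (17−13.47)²/13.47 + (5−13.47)²/13.47 + (19−6.73)²/6.73 = 33.5619
df = 5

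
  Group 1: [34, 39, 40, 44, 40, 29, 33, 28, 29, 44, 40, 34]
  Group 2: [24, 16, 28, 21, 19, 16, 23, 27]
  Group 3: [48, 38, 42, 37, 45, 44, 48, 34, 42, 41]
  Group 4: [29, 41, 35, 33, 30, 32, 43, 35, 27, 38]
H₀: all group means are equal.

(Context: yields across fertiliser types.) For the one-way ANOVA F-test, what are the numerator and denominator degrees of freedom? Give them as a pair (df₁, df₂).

k = 4 groups, N = 40 total
df = (k−1, N−k) = (4−1, 40−4) = (3, 36)

degrees of freedom = [3, 36]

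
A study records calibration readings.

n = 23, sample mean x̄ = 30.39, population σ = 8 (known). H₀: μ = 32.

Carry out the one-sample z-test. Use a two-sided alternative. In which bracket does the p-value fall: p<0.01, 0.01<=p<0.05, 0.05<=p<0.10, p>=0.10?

SE = σ/√n = 8/√23 = 1.6681
z = (x̄−μ₀)/SE = (30.39−32)/1.6681 = -0.9652
p-value (two-sided) = 0.33446
→ bracket: p>=0.10

p-value bracket: p>=0.10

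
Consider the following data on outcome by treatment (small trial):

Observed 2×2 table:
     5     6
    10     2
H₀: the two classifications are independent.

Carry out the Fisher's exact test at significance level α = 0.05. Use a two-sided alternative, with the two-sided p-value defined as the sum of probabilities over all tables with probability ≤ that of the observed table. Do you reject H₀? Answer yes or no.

reject H₀: no

Margins: r₁=11, r₂=12, c₁=15, c₂=8, n=23
p_obs = C(11,5)·C(12,10)/C(23,15); sum pmf over tables with pmf ≤ p_obs
p-value (two-sided) = 0.08938
At α=0.05: p ≥ α → fail to reject H₀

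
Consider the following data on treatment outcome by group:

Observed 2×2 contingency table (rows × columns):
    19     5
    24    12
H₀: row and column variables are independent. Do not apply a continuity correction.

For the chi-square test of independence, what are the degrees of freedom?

degrees of freedom = 1

df = (r−1)(c−1) = (2−1)·(2−1) = 1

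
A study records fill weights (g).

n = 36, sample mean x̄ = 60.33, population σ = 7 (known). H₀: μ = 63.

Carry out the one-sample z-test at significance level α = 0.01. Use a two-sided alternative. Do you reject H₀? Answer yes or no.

SE = σ/√n = 7/√36 = 1.1667
z = (x̄−μ₀)/SE = (60.33−63)/1.1667 = -2.2886
p-value (two-sided) = 0.02210
At α=0.01: p ≥ α → fail to reject H₀

reject H₀: no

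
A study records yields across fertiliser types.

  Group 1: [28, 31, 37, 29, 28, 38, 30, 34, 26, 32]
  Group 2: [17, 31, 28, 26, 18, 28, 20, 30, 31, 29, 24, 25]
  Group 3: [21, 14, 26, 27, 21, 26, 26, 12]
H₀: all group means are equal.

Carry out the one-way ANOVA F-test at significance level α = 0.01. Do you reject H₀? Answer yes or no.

reject H₀: yes

Group means [31.30, 25.58, 21.62], grand mean 26.433
SSB = Σnᵢ(x̄ᵢ−x̄)² = 430.475; SSW = ΣΣ(x−x̄ᵢ)² = 646.892
MSB = 430.475/2 = 215.2375; MSW = 646.892/27 = 23.9590
F = MSB/MSW = 8.9836
df = (2, 27)
p-value (upper-tail) = 0.00102
At α=0.01: p < α → reject H₀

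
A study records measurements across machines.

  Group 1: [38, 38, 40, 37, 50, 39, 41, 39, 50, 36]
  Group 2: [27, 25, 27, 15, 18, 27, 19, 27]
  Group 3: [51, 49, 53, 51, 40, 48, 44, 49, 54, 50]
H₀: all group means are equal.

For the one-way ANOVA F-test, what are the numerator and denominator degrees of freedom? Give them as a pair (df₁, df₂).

k = 3 groups, N = 28 total
df = (k−1, N−k) = (3−1, 28−3) = (2, 25)

degrees of freedom = [2, 25]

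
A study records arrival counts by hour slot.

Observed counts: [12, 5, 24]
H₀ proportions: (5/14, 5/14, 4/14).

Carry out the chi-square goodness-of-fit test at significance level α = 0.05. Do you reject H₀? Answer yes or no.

reject H₀: yes

n = 41; E_i = n·p_i = [14.64, 14.64, 11.71]
χ² = (12−14.64)²/14.64 + (5−14.64)²/14.64 + (24−11.71)²/11.71 = 19.7122
df = 2
p-value (upper-tail) = 0.00005
At α=0.05: p < α → reject H₀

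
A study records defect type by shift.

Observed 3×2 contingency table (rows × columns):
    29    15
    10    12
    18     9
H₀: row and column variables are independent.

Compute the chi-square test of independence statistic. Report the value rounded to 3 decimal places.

test statistic = 3.050

Row totals [44, 22, 27], col totals [57, 36], n=93
χ² = (29−26.97)²/26.97 + (15−17.03)²/17.03 + (10−13.48)²/13.48 + (12−8.52)²/8.52 + (18−16.55)²/16.55 + (9−10.45)²/10.45 = 3.0499
df = 2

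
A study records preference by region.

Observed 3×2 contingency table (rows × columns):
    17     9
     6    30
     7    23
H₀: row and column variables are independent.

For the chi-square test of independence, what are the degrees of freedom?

degrees of freedom = 2

df = (r−1)(c−1) = (3−1)·(2−1) = 2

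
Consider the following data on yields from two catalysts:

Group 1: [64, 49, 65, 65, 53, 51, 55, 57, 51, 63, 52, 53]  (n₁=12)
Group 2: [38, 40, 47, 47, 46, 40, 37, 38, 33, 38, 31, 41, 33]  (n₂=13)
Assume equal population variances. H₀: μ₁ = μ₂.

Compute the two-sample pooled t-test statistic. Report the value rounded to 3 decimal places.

test statistic = 7.677

x̄₁=56.500, s₁=6.083, n₁=12
x̄₂=39.154, s₂=5.210, n₂=13
s_p² = [11·6.083² + 12·5.210²]/23 = 31.8562
SE = √(s_p²·(1/12+1/13)) = 2.2595
t = (56.500−39.154)/2.2595 = 7.6771
df = 23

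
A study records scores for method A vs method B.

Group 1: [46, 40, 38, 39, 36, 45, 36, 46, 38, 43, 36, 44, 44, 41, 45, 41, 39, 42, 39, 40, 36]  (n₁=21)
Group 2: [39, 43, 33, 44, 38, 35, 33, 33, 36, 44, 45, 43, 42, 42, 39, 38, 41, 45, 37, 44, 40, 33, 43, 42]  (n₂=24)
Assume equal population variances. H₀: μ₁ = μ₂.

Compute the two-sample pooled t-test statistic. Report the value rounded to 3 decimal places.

x̄₁=40.667, s₁=3.425, n₁=21
x̄₂=39.667, s₂=4.125, n₂=24
s_p² = [20·3.425² + 23·4.125²]/43 = 14.5581
SE = √(s_p²·(1/21+1/24)) = 1.1401
t = (40.667−39.667)/1.1401 = 0.8771
df = 43

test statistic = 0.877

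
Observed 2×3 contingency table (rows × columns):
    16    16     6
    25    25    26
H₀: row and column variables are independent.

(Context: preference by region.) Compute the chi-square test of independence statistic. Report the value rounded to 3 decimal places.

test statistic = 4.258

Row totals [38, 76], col totals [41, 41, 32], n=114
χ² = (16−13.67)²/13.67 + (16−13.67)²/13.67 + (6−10.67)²/10.67 + (25−27.33)²/27.33 + (25−27.33)²/27.33 + (26−21.33)²/21.33 = 4.2576
df = 2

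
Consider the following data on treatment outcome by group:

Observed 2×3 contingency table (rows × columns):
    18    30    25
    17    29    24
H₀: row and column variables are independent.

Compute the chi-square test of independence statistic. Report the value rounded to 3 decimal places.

Row totals [73, 70], col totals [35, 59, 49], n=143
χ² = (18−17.87)²/17.87 + (30−30.12)²/30.12 + (25−25.01)²/25.01 + (17−17.13)²/17.13 + (29−28.88)²/28.88 + (24−23.99)²/23.99 = 0.0030
df = 2

test statistic = 0.003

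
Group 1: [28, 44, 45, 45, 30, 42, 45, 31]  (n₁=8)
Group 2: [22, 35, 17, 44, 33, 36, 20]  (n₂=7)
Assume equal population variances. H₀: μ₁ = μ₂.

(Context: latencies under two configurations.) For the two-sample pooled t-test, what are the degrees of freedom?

degrees of freedom = 13

df = n₁ + n₂ − 2 = 8 + 7 − 2 = 13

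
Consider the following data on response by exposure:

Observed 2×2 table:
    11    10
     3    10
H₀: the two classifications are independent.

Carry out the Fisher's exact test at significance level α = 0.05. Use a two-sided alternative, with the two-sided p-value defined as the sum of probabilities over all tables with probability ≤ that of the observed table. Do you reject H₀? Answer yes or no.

Margins: r₁=21, r₂=13, c₁=14, c₂=20, n=34
p_obs = C(21,11)·C(13,3)/C(34,14); sum pmf over tables with pmf ≤ p_obs
p-value (two-sided) = 0.15286
At α=0.05: p ≥ α → fail to reject H₀

reject H₀: no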